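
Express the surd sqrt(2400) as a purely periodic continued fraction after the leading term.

Write x_i = (sqrt(2400) + m_i)/d_i with (m_0, d_0) = (0, 1). a_0 = floor(sqrt(2400)) = 48, since 48^2 = 2304 <= 2400 < 2401 = 49^2.
Iterate m_{i+1} = d_i*a_i - m_i, d_{i+1} = (2400 - m_{i+1}^2)/d_i, a_{i+1} = floor((a_0 + m_{i+1})/d_{i+1}):
  m_1 = 1*48 - 0 = 48, d_1 = (2400 - 48^2)/1 = 96/1 = 96, a_1 = floor((48 + 48)/96) = 1.
  m_2 = 96*1 - 48 = 48, d_2 = (2400 - 48^2)/96 = 96/96 = 1, a_2 = floor((48 + 48)/1) = 96.
  m_3 = 1*96 - 48 = 48, d_3 = (2400 - 48^2)/1 = 96/1 = 96: (m_3, d_3) = (m_1, d_1) = (48, 96), so from here the quotients repeat a_1, a_2; the period length is 2.
Hence the expansion of sqrt(2400) is a_0 = 48 followed by the repeating block 1, 96 (period 2).

[48; (1, 96)]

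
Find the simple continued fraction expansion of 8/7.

Run the Euclidean algorithm on 8 and 7; the successive quotients are the partial quotients a_0, a_1, ... (each step inverts the fractional part left over by the previous one):
  8 = 1*7 + 1, so a_0 = 1.
  7 = 7*1 + 0, so a_1 = 7.
The remainder reaches 0 after 2 divisions, so the expansion has 2 partial quotients, read off in order.

[1; 7]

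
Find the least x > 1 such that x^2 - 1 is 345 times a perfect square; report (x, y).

(x, y) = (6761, 364)

First expand sqrt(345) as a continued fraction. With x_i = (sqrt(345) + m_i)/d_i and (m_0, d_0) = (0, 1): a_0 = floor(sqrt(345)) = 18, since 18^2 = 324 <= 345 < 361 = 19^2.
Iterate m_{i+1} = d_i*a_i - m_i, d_{i+1} = (345 - m_{i+1}^2)/d_i, a_{i+1} = floor((a_0 + m_{i+1})/d_{i+1}):
  m_1 = 1*18 - 0 = 18, d_1 = (345 - 18^2)/1 = 21/1 = 21, a_1 = floor((18 + 18)/21) = 1.
  m_2 = 21*1 - 18 = 3, d_2 = (345 - 3^2)/21 = 336/21 = 16, a_2 = floor((18 + 3)/16) = 1.
  m_3 = 16*1 - 3 = 13, d_3 = (345 - 13^2)/16 = 176/16 = 11, a_3 = floor((18 + 13)/11) = 2.
  m_4 = 11*2 - 13 = 9, d_4 = (345 - 9^2)/11 = 264/11 = 24, a_4 = floor((18 + 9)/24) = 1.
  m_5 = 24*1 - 9 = 15, d_5 = (345 - 15^2)/24 = 120/24 = 5, a_5 = floor((18 + 15)/5) = 6.
  m_6 = 5*6 - 15 = 15, d_6 = (345 - 15^2)/5 = 120/5 = 24, a_6 = floor((18 + 15)/24) = 1.
  m_7 = 24*1 - 15 = 9, d_7 = (345 - 9^2)/24 = 264/24 = 11, a_7 = floor((18 + 9)/11) = 2.
  m_8 = 11*2 - 9 = 13, d_8 = (345 - 13^2)/11 = 176/11 = 16, a_8 = floor((18 + 13)/16) = 1.
  m_9 = 16*1 - 13 = 3, d_9 = (345 - 3^2)/16 = 336/16 = 21, a_9 = floor((18 + 3)/21) = 1.
  m_10 = 21*1 - 3 = 18, d_10 = (345 - 18^2)/21 = 21/21 = 1, a_10 = floor((18 + 18)/1) = 36.
  m_11 = 1*36 - 18 = 18, d_11 = (345 - 18^2)/1 = 21/1 = 21: (m_11, d_11) = (m_1, d_1) = (18, 21), so from here the quotients repeat a_1, ..., a_10; the period length is 10.
So sqrt(345) = [18; (1, 1, 2, 1, 6, 1, 2, 1, 1, 36)] with period length k = 10.
k is even, so the fundamental solution of x^2 - 345y^2 = 1 is (p_{k-1}, q_{k-1}) = (p_9, q_9); compute convergents through index 9.
Convergents (p_i = a_i*p_{i-1} + p_{i-2}, q_i = a_i*q_{i-1} + q_{i-2} with p_{-2}=0, p_{-1}=1, q_{-2}=1, q_{-1}=0):
  i=0: a_0=18, p_0 = 18*1 + 0 = 18, q_0 = 18*0 + 1 = 1.
  i=1: a_1=1, p_1 = 1*18 + 1 = 19, q_1 = 1*1 + 0 = 1.
  i=2: a_2=1, p_2 = 1*19 + 18 = 37, q_2 = 1*1 + 1 = 2.
  i=3: a_3=2, p_3 = 2*37 + 19 = 93, q_3 = 2*2 + 1 = 5.
  i=4: a_4=1, p_4 = 1*93 + 37 = 130, q_4 = 1*5 + 2 = 7.
  i=5: a_5=6, p_5 = 6*130 + 93 = 873, q_5 = 6*7 + 5 = 47.
  i=6: a_6=1, p_6 = 1*873 + 130 = 1003, q_6 = 1*47 + 7 = 54.
  i=7: a_7=2, p_7 = 2*1003 + 873 = 2879, q_7 = 2*54 + 47 = 155.
  i=8: a_8=1, p_8 = 1*2879 + 1003 = 3882, q_8 = 1*155 + 54 = 209.
  i=9: a_9=1, p_9 = 1*3882 + 2879 = 6761, q_9 = 1*209 + 155 = 364.
Check: 6761^2 - 345*364^2 = 45711121 - 45711120 = 1, so (x, y) = (6761, 364) solves the equation, and by the theorem it is the least positive solution.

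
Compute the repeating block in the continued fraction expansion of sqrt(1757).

Write x_i = (sqrt(1757) + m_i)/d_i with (m_0, d_0) = (0, 1). a_0 = floor(sqrt(1757)) = 41, since 41^2 = 1681 <= 1757 < 1764 = 42^2.
Iterate m_{i+1} = d_i*a_i - m_i, d_{i+1} = (1757 - m_{i+1}^2)/d_i, a_{i+1} = floor((a_0 + m_{i+1})/d_{i+1}):
  m_1 = 1*41 - 0 = 41, d_1 = (1757 - 41^2)/1 = 76/1 = 76, a_1 = floor((41 + 41)/76) = 1.
  m_2 = 76*1 - 41 = 35, d_2 = (1757 - 35^2)/76 = 532/76 = 7, a_2 = floor((41 + 35)/7) = 10.
  m_3 = 7*10 - 35 = 35, d_3 = (1757 - 35^2)/7 = 532/7 = 76, a_3 = floor((41 + 35)/76) = 1.
  m_4 = 76*1 - 35 = 41, d_4 = (1757 - 41^2)/76 = 76/76 = 1, a_4 = floor((41 + 41)/1) = 82.
  m_5 = 1*82 - 41 = 41, d_5 = (1757 - 41^2)/1 = 76/1 = 76: (m_5, d_5) = (m_1, d_1) = (41, 76), so from here the quotients repeat a_1, ..., a_4; the period length is 4.
Hence the expansion of sqrt(1757) is a_0 = 41 followed by the repeating block 1, 10, 1, 82 (period 4).

[41; (1, 10, 1, 82)]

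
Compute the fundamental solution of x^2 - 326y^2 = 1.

(x, y) = (325, 18)

First expand sqrt(326) as a continued fraction. With x_i = (sqrt(326) + m_i)/d_i and (m_0, d_0) = (0, 1): a_0 = floor(sqrt(326)) = 18, since 18^2 = 324 <= 326 < 361 = 19^2.
Iterate m_{i+1} = d_i*a_i - m_i, d_{i+1} = (326 - m_{i+1}^2)/d_i, a_{i+1} = floor((a_0 + m_{i+1})/d_{i+1}):
  m_1 = 1*18 - 0 = 18, d_1 = (326 - 18^2)/1 = 2/1 = 2, a_1 = floor((18 + 18)/2) = 18.
  m_2 = 2*18 - 18 = 18, d_2 = (326 - 18^2)/2 = 2/2 = 1, a_2 = floor((18 + 18)/1) = 36.
  m_3 = 1*36 - 18 = 18, d_3 = (326 - 18^2)/1 = 2/1 = 2: (m_3, d_3) = (m_1, d_1) = (18, 2), so from here the quotients repeat a_1, a_2; the period length is 2.
So sqrt(326) = [18; (18, 36)] with period length k = 2.
k is even, so the fundamental solution of x^2 - 326y^2 = 1 is (p_{k-1}, q_{k-1}) = (p_1, q_1); compute convergents through index 1.
Convergents (p_i = a_i*p_{i-1} + p_{i-2}, q_i = a_i*q_{i-1} + q_{i-2} with p_{-2}=0, p_{-1}=1, q_{-2}=1, q_{-1}=0):
  i=0: a_0=18, p_0 = 18*1 + 0 = 18, q_0 = 18*0 + 1 = 1.
  i=1: a_1=18, p_1 = 18*18 + 1 = 325, q_1 = 18*1 + 0 = 18.
Check: 325^2 - 326*18^2 = 105625 - 105624 = 1, so (x, y) = (325, 18) solves the equation, and by the theorem it is the least positive solution.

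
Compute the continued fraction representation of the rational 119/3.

[39; 1, 2]

Run the Euclidean algorithm on 119 and 3; the successive quotients are the partial quotients a_0, a_1, ... (each step inverts the fractional part left over by the previous one):
  119 = 39*3 + 2, so a_0 = 39.
  3 = 1*2 + 1, so a_1 = 1.
  2 = 2*1 + 0, so a_2 = 2.
The remainder reaches 0 after 3 divisions, so the expansion has 3 partial quotients, read off in order.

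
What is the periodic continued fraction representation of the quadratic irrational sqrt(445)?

Write x_i = (sqrt(445) + m_i)/d_i with (m_0, d_0) = (0, 1). a_0 = floor(sqrt(445)) = 21, since 21^2 = 441 <= 445 < 484 = 22^2.
Iterate m_{i+1} = d_i*a_i - m_i, d_{i+1} = (445 - m_{i+1}^2)/d_i, a_{i+1} = floor((a_0 + m_{i+1})/d_{i+1}):
  m_1 = 1*21 - 0 = 21, d_1 = (445 - 21^2)/1 = 4/1 = 4, a_1 = floor((21 + 21)/4) = 10.
  m_2 = 4*10 - 21 = 19, d_2 = (445 - 19^2)/4 = 84/4 = 21, a_2 = floor((21 + 19)/21) = 1.
  m_3 = 21*1 - 19 = 2, d_3 = (445 - 2^2)/21 = 441/21 = 21, a_3 = floor((21 + 2)/21) = 1.
  m_4 = 21*1 - 2 = 19, d_4 = (445 - 19^2)/21 = 84/21 = 4, a_4 = floor((21 + 19)/4) = 10.
  m_5 = 4*10 - 19 = 21, d_5 = (445 - 21^2)/4 = 4/4 = 1, a_5 = floor((21 + 21)/1) = 42.
  m_6 = 1*42 - 21 = 21, d_6 = (445 - 21^2)/1 = 4/1 = 4: (m_6, d_6) = (m_1, d_1) = (21, 4), so from here the quotients repeat a_1, ..., a_5; the period length is 5.
Hence the expansion of sqrt(445) is a_0 = 21 followed by the repeating block 10, 1, 1, 10, 42 (period 5).

[21; (10, 1, 1, 10, 42)]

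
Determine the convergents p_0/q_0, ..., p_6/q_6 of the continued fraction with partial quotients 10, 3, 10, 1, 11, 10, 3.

10/1, 31/3, 320/31, 351/34, 4181/405, 42161/4084, 130664/12657

Using the convergent recurrence p_i = a_i*p_{i-1} + p_{i-2}, q_i = a_i*q_{i-1} + q_{i-2} with p_{-2}=0, p_{-1}=1, q_{-2}=1, q_{-1}=0:
  i=0: a_0=10, p_0 = 10*1 + 0 = 10, q_0 = 10*0 + 1 = 1.
  i=1: a_1=3, p_1 = 3*10 + 1 = 31, q_1 = 3*1 + 0 = 3.
  i=2: a_2=10, p_2 = 10*31 + 10 = 320, q_2 = 10*3 + 1 = 31.
  i=3: a_3=1, p_3 = 1*320 + 31 = 351, q_3 = 1*31 + 3 = 34.
  i=4: a_4=11, p_4 = 11*351 + 320 = 4181, q_4 = 11*34 + 31 = 405.
  i=5: a_5=10, p_5 = 10*4181 + 351 = 42161, q_5 = 10*405 + 34 = 4084.
  i=6: a_6=3, p_6 = 3*42161 + 4181 = 130664, q_6 = 3*4084 + 405 = 12657.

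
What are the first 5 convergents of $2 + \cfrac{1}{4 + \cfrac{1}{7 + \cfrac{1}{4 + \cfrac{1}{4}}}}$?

Using the convergent recurrence p_i = a_i*p_{i-1} + p_{i-2}, q_i = a_i*q_{i-1} + q_{i-2} with p_{-2}=0, p_{-1}=1, q_{-2}=1, q_{-1}=0:
  i=0: a_0=2, p_0 = 2*1 + 0 = 2, q_0 = 2*0 + 1 = 1.
  i=1: a_1=4, p_1 = 4*2 + 1 = 9, q_1 = 4*1 + 0 = 4.
  i=2: a_2=7, p_2 = 7*9 + 2 = 65, q_2 = 7*4 + 1 = 29.
  i=3: a_3=4, p_3 = 4*65 + 9 = 269, q_3 = 4*29 + 4 = 120.
  i=4: a_4=4, p_4 = 4*269 + 65 = 1141, q_4 = 4*120 + 29 = 509.

2/1, 9/4, 65/29, 269/120, 1141/509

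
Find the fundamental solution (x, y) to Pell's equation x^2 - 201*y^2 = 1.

First expand sqrt(201) as a continued fraction. With x_i = (sqrt(201) + m_i)/d_i and (m_0, d_0) = (0, 1): a_0 = floor(sqrt(201)) = 14, since 14^2 = 196 <= 201 < 225 = 15^2.
Iterate m_{i+1} = d_i*a_i - m_i, d_{i+1} = (201 - m_{i+1}^2)/d_i, a_{i+1} = floor((a_0 + m_{i+1})/d_{i+1}):
  m_1 = 1*14 - 0 = 14, d_1 = (201 - 14^2)/1 = 5/1 = 5, a_1 = floor((14 + 14)/5) = 5.
  m_2 = 5*5 - 14 = 11, d_2 = (201 - 11^2)/5 = 80/5 = 16, a_2 = floor((14 + 11)/16) = 1.
  m_3 = 16*1 - 11 = 5, d_3 = (201 - 5^2)/16 = 176/16 = 11, a_3 = floor((14 + 5)/11) = 1.
  m_4 = 11*1 - 5 = 6, d_4 = (201 - 6^2)/11 = 165/11 = 15, a_4 = floor((14 + 6)/15) = 1.
  m_5 = 15*1 - 6 = 9, d_5 = (201 - 9^2)/15 = 120/15 = 8, a_5 = floor((14 + 9)/8) = 2.
  m_6 = 8*2 - 9 = 7, d_6 = (201 - 7^2)/8 = 152/8 = 19, a_6 = floor((14 + 7)/19) = 1.
  m_7 = 19*1 - 7 = 12, d_7 = (201 - 12^2)/19 = 57/19 = 3, a_7 = floor((14 + 12)/3) = 8.
  m_8 = 3*8 - 12 = 12, d_8 = (201 - 12^2)/3 = 57/3 = 19, a_8 = floor((14 + 12)/19) = 1.
  m_9 = 19*1 - 12 = 7, d_9 = (201 - 7^2)/19 = 152/19 = 8, a_9 = floor((14 + 7)/8) = 2.
  m_10 = 8*2 - 7 = 9, d_10 = (201 - 9^2)/8 = 120/8 = 15, a_10 = floor((14 + 9)/15) = 1.
  m_11 = 15*1 - 9 = 6, d_11 = (201 - 6^2)/15 = 165/15 = 11, a_11 = floor((14 + 6)/11) = 1.
  m_12 = 11*1 - 6 = 5, d_12 = (201 - 5^2)/11 = 176/11 = 16, a_12 = floor((14 + 5)/16) = 1.
  m_13 = 16*1 - 5 = 11, d_13 = (201 - 11^2)/16 = 80/16 = 5, a_13 = floor((14 + 11)/5) = 5.
  m_14 = 5*5 - 11 = 14, d_14 = (201 - 14^2)/5 = 5/5 = 1, a_14 = floor((14 + 14)/1) = 28.
  m_15 = 1*28 - 14 = 14, d_15 = (201 - 14^2)/1 = 5/1 = 5: (m_15, d_15) = (m_1, d_1) = (14, 5), so from here the quotients repeat a_1, ..., a_14; the period length is 14.
So sqrt(201) = [14; (5, 1, 1, 1, 2, 1, 8, 1, 2, 1, 1, 1, 5, 28)] with period length k = 14.
k is even, so the fundamental solution of x^2 - 201y^2 = 1 is (p_{k-1}, q_{k-1}) = (p_13, q_13); compute convergents through index 13.
Convergents (p_i = a_i*p_{i-1} + p_{i-2}, q_i = a_i*q_{i-1} + q_{i-2} with p_{-2}=0, p_{-1}=1, q_{-2}=1, q_{-1}=0):
  i=0: a_0=14, p_0 = 14*1 + 0 = 14, q_0 = 14*0 + 1 = 1.
  i=1: a_1=5, p_1 = 5*14 + 1 = 71, q_1 = 5*1 + 0 = 5.
  i=2: a_2=1, p_2 = 1*71 + 14 = 85, q_2 = 1*5 + 1 = 6.
  i=3: a_3=1, p_3 = 1*85 + 71 = 156, q_3 = 1*6 + 5 = 11.
  i=4: a_4=1, p_4 = 1*156 + 85 = 241, q_4 = 1*11 + 6 = 17.
  i=5: a_5=2, p_5 = 2*241 + 156 = 638, q_5 = 2*17 + 11 = 45.
  i=6: a_6=1, p_6 = 1*638 + 241 = 879, q_6 = 1*45 + 17 = 62.
  i=7: a_7=8, p_7 = 8*879 + 638 = 7670, q_7 = 8*62 + 45 = 541.
  i=8: a_8=1, p_8 = 1*7670 + 879 = 8549, q_8 = 1*541 + 62 = 603.
  i=9: a_9=2, p_9 = 2*8549 + 7670 = 24768, q_9 = 2*603 + 541 = 1747.
  i=10: a_10=1, p_10 = 1*24768 + 8549 = 33317, q_10 = 1*1747 + 603 = 2350.
  i=11: a_11=1, p_11 = 1*33317 + 24768 = 58085, q_11 = 1*2350 + 1747 = 4097.
  i=12: a_12=1, p_12 = 1*58085 + 33317 = 91402, q_12 = 1*4097 + 2350 = 6447.
  i=13: a_13=5, p_13 = 5*91402 + 58085 = 515095, q_13 = 5*6447 + 4097 = 36332.
Check: 515095^2 - 201*36332^2 = 265322859025 - 265322859024 = 1, so (x, y) = (515095, 36332) solves the equation, and by the theorem it is the least positive solution.

(x, y) = (515095, 36332)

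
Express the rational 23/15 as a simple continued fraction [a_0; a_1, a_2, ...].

Run the Euclidean algorithm on 23 and 15; the successive quotients are the partial quotients a_0, a_1, ... (each step inverts the fractional part left over by the previous one):
  23 = 1*15 + 8, so a_0 = 1.
  15 = 1*8 + 7, so a_1 = 1.
  8 = 1*7 + 1, so a_2 = 1.
  7 = 7*1 + 0, so a_3 = 7.
The remainder reaches 0 after 4 divisions, so the expansion has 4 partial quotients, read off in order.

[1; 1, 1, 7]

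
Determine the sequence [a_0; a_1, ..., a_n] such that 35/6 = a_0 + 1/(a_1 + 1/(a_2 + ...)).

Run the Euclidean algorithm on 35 and 6; the successive quotients are the partial quotients a_0, a_1, ... (each step inverts the fractional part left over by the previous one):
  35 = 5*6 + 5, so a_0 = 5.
  6 = 1*5 + 1, so a_1 = 1.
  5 = 5*1 + 0, so a_2 = 5.
The remainder reaches 0 after 3 divisions, so the expansion has 3 partial quotients, read off in order.

[5; 1, 5]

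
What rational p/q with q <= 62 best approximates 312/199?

58/37

Expand x = 312/199 as a continued fraction with the Euclidean algorithm:
  312 = 1*199 + 113, so a_0 = 1.
  199 = 1*113 + 86, so a_1 = 1.
  113 = 1*86 + 27, so a_2 = 1.
  86 = 3*27 + 5, so a_3 = 3.
  27 = 5*5 + 2, so a_4 = 5.
  5 = 2*2 + 1, so a_5 = 2.
  2 = 2*1 + 0, so a_6 = 2.
so x = [1; 1, 1, 3, 5, 2, 2].
Convergents (p_i = a_i*p_{i-1} + p_{i-2}, q_i = a_i*q_{i-1} + q_{i-2} with p_{-2}=0, p_{-1}=1, q_{-2}=1, q_{-1}=0), until the denominator exceeds 62:
  i=0: a_0=1, p_0 = 1*1 + 0 = 1, q_0 = 1*0 + 1 = 1.
  i=1: a_1=1, p_1 = 1*1 + 1 = 2, q_1 = 1*1 + 0 = 1.
  i=2: a_2=1, p_2 = 1*2 + 1 = 3, q_2 = 1*1 + 1 = 2.
  i=3: a_3=3, p_3 = 3*3 + 2 = 11, q_3 = 3*2 + 1 = 7.
  i=4: a_4=5, p_4 = 5*11 + 3 = 58, q_4 = 5*7 + 2 = 37.
  i=5: a_5=2, p_5 = 2*58 + 11 = 127, q_5 = 2*37 + 7 = 81.
q_5 = 81 > 62, so the last convergent with denominator <= 62 is p_4/q_4 = 58/37.
The closest fraction with denominator <= 62 is either p_4/q_4 or the intermediate fraction (k*p_4 + p_3)/(k*q_4 + q_3) with the largest k >= 1 whose denominator stays <= 62; these approach x as k grows, and every other convergent or intermediate fraction in range is farther away.
Largest k: floor((62 - q_3)/q_4) = floor((62 - 7)/37) = 1.
That gives (1*58 + 11)/(1*37 + 7) = 69/44.
Compare the errors: |x - 58/37| = |312*37 - 58*199|/(199*37) = 2/7363, and |x - 69/44| = |312*44 - 69*199|/(199*44) = 3/8756.
Cross-multiplying, 2*8756 = 17512 < 22089 = 3*7363, so 2/7363 is smaller: the convergent 58/37 is closer to x than 69/44.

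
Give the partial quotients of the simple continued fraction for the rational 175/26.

[6; 1, 2, 1, 2, 2]

Run the Euclidean algorithm on 175 and 26; the successive quotients are the partial quotients a_0, a_1, ... (each step inverts the fractional part left over by the previous one):
  175 = 6*26 + 19, so a_0 = 6.
  26 = 1*19 + 7, so a_1 = 1.
  19 = 2*7 + 5, so a_2 = 2.
  7 = 1*5 + 2, so a_3 = 1.
  5 = 2*2 + 1, so a_4 = 2.
  2 = 2*1 + 0, so a_5 = 2.
The remainder reaches 0 after 6 divisions, so the expansion has 6 partial quotients, read off in order.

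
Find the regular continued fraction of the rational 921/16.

[57; 1, 1, 3, 2]

Run the Euclidean algorithm on 921 and 16; the successive quotients are the partial quotients a_0, a_1, ... (each step inverts the fractional part left over by the previous one):
  921 = 57*16 + 9, so a_0 = 57.
  16 = 1*9 + 7, so a_1 = 1.
  9 = 1*7 + 2, so a_2 = 1.
  7 = 3*2 + 1, so a_3 = 3.
  2 = 2*1 + 0, so a_4 = 2.
The remainder reaches 0 after 5 divisions, so the expansion has 5 partial quotients, read off in order.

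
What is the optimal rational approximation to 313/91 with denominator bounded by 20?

55/16

Expand x = 313/91 as a continued fraction with the Euclidean algorithm:
  313 = 3*91 + 40, so a_0 = 3.
  91 = 2*40 + 11, so a_1 = 2.
  40 = 3*11 + 7, so a_2 = 3.
  11 = 1*7 + 4, so a_3 = 1.
  7 = 1*4 + 3, so a_4 = 1.
  4 = 1*3 + 1, so a_5 = 1.
  3 = 3*1 + 0, so a_6 = 3.
so x = [3; 2, 3, 1, 1, 1, 3].
Convergents (p_i = a_i*p_{i-1} + p_{i-2}, q_i = a_i*q_{i-1} + q_{i-2} with p_{-2}=0, p_{-1}=1, q_{-2}=1, q_{-1}=0), until the denominator exceeds 20:
  i=0: a_0=3, p_0 = 3*1 + 0 = 3, q_0 = 3*0 + 1 = 1.
  i=1: a_1=2, p_1 = 2*3 + 1 = 7, q_1 = 2*1 + 0 = 2.
  i=2: a_2=3, p_2 = 3*7 + 3 = 24, q_2 = 3*2 + 1 = 7.
  i=3: a_3=1, p_3 = 1*24 + 7 = 31, q_3 = 1*7 + 2 = 9.
  i=4: a_4=1, p_4 = 1*31 + 24 = 55, q_4 = 1*9 + 7 = 16.
  i=5: a_5=1, p_5 = 1*55 + 31 = 86, q_5 = 1*16 + 9 = 25.
q_5 = 25 > 20, so the last convergent with denominator <= 20 is p_4/q_4 = 55/16.
The closest fraction with denominator <= 20 is either p_4/q_4 or the intermediate fraction (k*p_4 + p_3)/(k*q_4 + q_3) with the largest k >= 1 whose denominator stays <= 20; these approach x as k grows, and every other convergent or intermediate fraction in range is farther away.
Largest k: floor((20 - q_3)/q_4) = floor((20 - 9)/16) = 0.
Since k = 0, no intermediate fraction beyond p_4/q_4 has denominator <= 20, so the convergent 55/16 is the closest (its error is |313*16 - 55*91|/(91*16) = 3/1456).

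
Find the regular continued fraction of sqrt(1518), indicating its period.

[38; (1, 24, 1, 76)]

Write x_i = (sqrt(1518) + m_i)/d_i with (m_0, d_0) = (0, 1). a_0 = floor(sqrt(1518)) = 38, since 38^2 = 1444 <= 1518 < 1521 = 39^2.
Iterate m_{i+1} = d_i*a_i - m_i, d_{i+1} = (1518 - m_{i+1}^2)/d_i, a_{i+1} = floor((a_0 + m_{i+1})/d_{i+1}):
  m_1 = 1*38 - 0 = 38, d_1 = (1518 - 38^2)/1 = 74/1 = 74, a_1 = floor((38 + 38)/74) = 1.
  m_2 = 74*1 - 38 = 36, d_2 = (1518 - 36^2)/74 = 222/74 = 3, a_2 = floor((38 + 36)/3) = 24.
  m_3 = 3*24 - 36 = 36, d_3 = (1518 - 36^2)/3 = 222/3 = 74, a_3 = floor((38 + 36)/74) = 1.
  m_4 = 74*1 - 36 = 38, d_4 = (1518 - 38^2)/74 = 74/74 = 1, a_4 = floor((38 + 38)/1) = 76.
  m_5 = 1*76 - 38 = 38, d_5 = (1518 - 38^2)/1 = 74/1 = 74: (m_5, d_5) = (m_1, d_1) = (38, 74), so from here the quotients repeat a_1, ..., a_4; the period length is 4.
Hence the expansion of sqrt(1518) is a_0 = 38 followed by the repeating block 1, 24, 1, 76 (period 4).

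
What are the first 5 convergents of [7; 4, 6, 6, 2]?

7/1, 29/4, 181/25, 1115/154, 2411/333

Using the convergent recurrence p_i = a_i*p_{i-1} + p_{i-2}, q_i = a_i*q_{i-1} + q_{i-2} with p_{-2}=0, p_{-1}=1, q_{-2}=1, q_{-1}=0:
  i=0: a_0=7, p_0 = 7*1 + 0 = 7, q_0 = 7*0 + 1 = 1.
  i=1: a_1=4, p_1 = 4*7 + 1 = 29, q_1 = 4*1 + 0 = 4.
  i=2: a_2=6, p_2 = 6*29 + 7 = 181, q_2 = 6*4 + 1 = 25.
  i=3: a_3=6, p_3 = 6*181 + 29 = 1115, q_3 = 6*25 + 4 = 154.
  i=4: a_4=2, p_4 = 2*1115 + 181 = 2411, q_4 = 2*154 + 25 = 333.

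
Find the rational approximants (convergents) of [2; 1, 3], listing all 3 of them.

Using the convergent recurrence p_i = a_i*p_{i-1} + p_{i-2}, q_i = a_i*q_{i-1} + q_{i-2} with p_{-2}=0, p_{-1}=1, q_{-2}=1, q_{-1}=0:
  i=0: a_0=2, p_0 = 2*1 + 0 = 2, q_0 = 2*0 + 1 = 1.
  i=1: a_1=1, p_1 = 1*2 + 1 = 3, q_1 = 1*1 + 0 = 1.
  i=2: a_2=3, p_2 = 3*3 + 2 = 11, q_2 = 3*1 + 1 = 4.

2/1, 3/1, 11/4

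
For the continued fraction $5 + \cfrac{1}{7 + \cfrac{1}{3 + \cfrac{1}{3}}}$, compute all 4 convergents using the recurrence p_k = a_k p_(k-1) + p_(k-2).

Using the convergent recurrence p_i = a_i*p_{i-1} + p_{i-2}, q_i = a_i*q_{i-1} + q_{i-2} with p_{-2}=0, p_{-1}=1, q_{-2}=1, q_{-1}=0:
  i=0: a_0=5, p_0 = 5*1 + 0 = 5, q_0 = 5*0 + 1 = 1.
  i=1: a_1=7, p_1 = 7*5 + 1 = 36, q_1 = 7*1 + 0 = 7.
  i=2: a_2=3, p_2 = 3*36 + 5 = 113, q_2 = 3*7 + 1 = 22.
  i=3: a_3=3, p_3 = 3*113 + 36 = 375, q_3 = 3*22 + 7 = 73.

5/1, 36/7, 113/22, 375/73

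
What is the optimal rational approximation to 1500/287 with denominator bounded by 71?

Expand x = 1500/287 as a continued fraction with the Euclidean algorithm:
  1500 = 5*287 + 65, so a_0 = 5.
  287 = 4*65 + 27, so a_1 = 4.
  65 = 2*27 + 11, so a_2 = 2.
  27 = 2*11 + 5, so a_3 = 2.
  11 = 2*5 + 1, so a_4 = 2.
  5 = 5*1 + 0, so a_5 = 5.
so x = [5; 4, 2, 2, 2, 5].
Convergents (p_i = a_i*p_{i-1} + p_{i-2}, q_i = a_i*q_{i-1} + q_{i-2} with p_{-2}=0, p_{-1}=1, q_{-2}=1, q_{-1}=0), until the denominator exceeds 71:
  i=0: a_0=5, p_0 = 5*1 + 0 = 5, q_0 = 5*0 + 1 = 1.
  i=1: a_1=4, p_1 = 4*5 + 1 = 21, q_1 = 4*1 + 0 = 4.
  i=2: a_2=2, p_2 = 2*21 + 5 = 47, q_2 = 2*4 + 1 = 9.
  i=3: a_3=2, p_3 = 2*47 + 21 = 115, q_3 = 2*9 + 4 = 22.
  i=4: a_4=2, p_4 = 2*115 + 47 = 277, q_4 = 2*22 + 9 = 53.
  i=5: a_5=5, p_5 = 5*277 + 115 = 1500, q_5 = 5*53 + 22 = 287.
q_5 = 287 > 71, so the last convergent with denominator <= 71 is p_4/q_4 = 277/53.
The closest fraction with denominator <= 71 is either p_4/q_4 or the intermediate fraction (k*p_4 + p_3)/(k*q_4 + q_3) with the largest k >= 1 whose denominator stays <= 71; these approach x as k grows, and every other convergent or intermediate fraction in range is farther away.
Largest k: floor((71 - q_3)/q_4) = floor((71 - 22)/53) = 0.
Since k = 0, no intermediate fraction beyond p_4/q_4 has denominator <= 71, so the convergent 277/53 is the closest (its error is |1500*53 - 277*287|/(287*53) = 1/15211).

277/53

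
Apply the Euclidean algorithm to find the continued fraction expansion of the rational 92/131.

[0; 1, 2, 2, 1, 3, 1, 2]

Run the Euclidean algorithm on 92 and 131; the successive quotients are the partial quotients a_0, a_1, ... (each step inverts the fractional part left over by the previous one):
  92 = 0*131 + 92, so a_0 = 0.
  131 = 1*92 + 39, so a_1 = 1.
  92 = 2*39 + 14, so a_2 = 2.
  39 = 2*14 + 11, so a_3 = 2.
  14 = 1*11 + 3, so a_4 = 1.
  11 = 3*3 + 2, so a_5 = 3.
  3 = 1*2 + 1, so a_6 = 1.
  2 = 2*1 + 0, so a_7 = 2.
The remainder reaches 0 after 8 divisions, so the expansion has 8 partial quotients, read off in order.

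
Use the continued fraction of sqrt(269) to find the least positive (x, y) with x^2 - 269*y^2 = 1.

First expand sqrt(269) as a continued fraction. With x_i = (sqrt(269) + m_i)/d_i and (m_0, d_0) = (0, 1): a_0 = floor(sqrt(269)) = 16, since 16^2 = 256 <= 269 < 289 = 17^2.
Iterate m_{i+1} = d_i*a_i - m_i, d_{i+1} = (269 - m_{i+1}^2)/d_i, a_{i+1} = floor((a_0 + m_{i+1})/d_{i+1}):
  m_1 = 1*16 - 0 = 16, d_1 = (269 - 16^2)/1 = 13/1 = 13, a_1 = floor((16 + 16)/13) = 2.
  m_2 = 13*2 - 16 = 10, d_2 = (269 - 10^2)/13 = 169/13 = 13, a_2 = floor((16 + 10)/13) = 2.
  m_3 = 13*2 - 10 = 16, d_3 = (269 - 16^2)/13 = 13/13 = 1, a_3 = floor((16 + 16)/1) = 32.
  m_4 = 1*32 - 16 = 16, d_4 = (269 - 16^2)/1 = 13/1 = 13: (m_4, d_4) = (m_1, d_1) = (16, 13), so from here the quotients repeat a_1, ..., a_3; the period length is 3.
So sqrt(269) = [16; (2, 2, 32)] with period length k = 3.
k is odd, so (p_{k-1}, q_{k-1}) only solves x^2 - 269y^2 = -1 and the fundamental solution of x^2 - 269y^2 = 1 is (p_{2k-1}, q_{2k-1}) = (p_5, q_5); compute convergents through index 5, running through the period twice.
Convergents (p_i = a_i*p_{i-1} + p_{i-2}, q_i = a_i*q_{i-1} + q_{i-2} with p_{-2}=0, p_{-1}=1, q_{-2}=1, q_{-1}=0):
  i=0: a_0=16, p_0 = 16*1 + 0 = 16, q_0 = 16*0 + 1 = 1.
  i=1: a_1=2, p_1 = 2*16 + 1 = 33, q_1 = 2*1 + 0 = 2.
  i=2: a_2=2, p_2 = 2*33 + 16 = 82, q_2 = 2*2 + 1 = 5.
  i=3: a_3=32, p_3 = 32*82 + 33 = 2657, q_3 = 32*5 + 2 = 162.
  i=4: a_4=2, p_4 = 2*2657 + 82 = 5396, q_4 = 2*162 + 5 = 329.
  i=5: a_5=2, p_5 = 2*5396 + 2657 = 13449, q_5 = 2*329 + 162 = 820.
Indeed p_2^2 - 269*q_2^2 = 6724 - 6725 = -1, not +1.
Check: 13449^2 - 269*820^2 = 180875601 - 180875600 = 1, so (x, y) = (13449, 820) solves the equation, and by the theorem it is the least positive solution.

(x, y) = (13449, 820)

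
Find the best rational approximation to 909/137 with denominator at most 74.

Expand x = 909/137 as a continued fraction with the Euclidean algorithm:
  909 = 6*137 + 87, so a_0 = 6.
  137 = 1*87 + 50, so a_1 = 1.
  87 = 1*50 + 37, so a_2 = 1.
  50 = 1*37 + 13, so a_3 = 1.
  37 = 2*13 + 11, so a_4 = 2.
  13 = 1*11 + 2, so a_5 = 1.
  11 = 5*2 + 1, so a_6 = 5.
  2 = 2*1 + 0, so a_7 = 2.
so x = [6; 1, 1, 1, 2, 1, 5, 2].
Convergents (p_i = a_i*p_{i-1} + p_{i-2}, q_i = a_i*q_{i-1} + q_{i-2} with p_{-2}=0, p_{-1}=1, q_{-2}=1, q_{-1}=0), until the denominator exceeds 74:
  i=0: a_0=6, p_0 = 6*1 + 0 = 6, q_0 = 6*0 + 1 = 1.
  i=1: a_1=1, p_1 = 1*6 + 1 = 7, q_1 = 1*1 + 0 = 1.
  i=2: a_2=1, p_2 = 1*7 + 6 = 13, q_2 = 1*1 + 1 = 2.
  i=3: a_3=1, p_3 = 1*13 + 7 = 20, q_3 = 1*2 + 1 = 3.
  i=4: a_4=2, p_4 = 2*20 + 13 = 53, q_4 = 2*3 + 2 = 8.
  i=5: a_5=1, p_5 = 1*53 + 20 = 73, q_5 = 1*8 + 3 = 11.
  i=6: a_6=5, p_6 = 5*73 + 53 = 418, q_6 = 5*11 + 8 = 63.
  i=7: a_7=2, p_7 = 2*418 + 73 = 909, q_7 = 2*63 + 11 = 137.
q_7 = 137 > 74, so the last convergent with denominator <= 74 is p_6/q_6 = 418/63.
The closest fraction with denominator <= 74 is either p_6/q_6 or the intermediate fraction (k*p_6 + p_5)/(k*q_6 + q_5) with the largest k >= 1 whose denominator stays <= 74; these approach x as k grows, and every other convergent or intermediate fraction in range is farther away.
Largest k: floor((74 - q_5)/q_6) = floor((74 - 11)/63) = 1.
That gives (1*418 + 73)/(1*63 + 11) = 491/74.
Compare the errors: |x - 418/63| = |909*63 - 418*137|/(137*63) = 1/8631, and |x - 491/74| = |909*74 - 491*137|/(137*74) = 1/10138.
Cross-multiplying, 1*8631 = 8631 < 10138 = 1*10138, so 1/10138 is smaller: the intermediate fraction 491/74 is closer to x than 418/63.

491/74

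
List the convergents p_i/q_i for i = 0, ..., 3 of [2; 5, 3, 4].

Using the convergent recurrence p_i = a_i*p_{i-1} + p_{i-2}, q_i = a_i*q_{i-1} + q_{i-2} with p_{-2}=0, p_{-1}=1, q_{-2}=1, q_{-1}=0:
  i=0: a_0=2, p_0 = 2*1 + 0 = 2, q_0 = 2*0 + 1 = 1.
  i=1: a_1=5, p_1 = 5*2 + 1 = 11, q_1 = 5*1 + 0 = 5.
  i=2: a_2=3, p_2 = 3*11 + 2 = 35, q_2 = 3*5 + 1 = 16.
  i=3: a_3=4, p_3 = 4*35 + 11 = 151, q_3 = 4*16 + 5 = 69.

2/1, 11/5, 35/16, 151/69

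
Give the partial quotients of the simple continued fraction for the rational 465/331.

[1; 2, 2, 7, 1, 7]

Run the Euclidean algorithm on 465 and 331; the successive quotients are the partial quotients a_0, a_1, ... (each step inverts the fractional part left over by the previous one):
  465 = 1*331 + 134, so a_0 = 1.
  331 = 2*134 + 63, so a_1 = 2.
  134 = 2*63 + 8, so a_2 = 2.
  63 = 7*8 + 7, so a_3 = 7.
  8 = 1*7 + 1, so a_4 = 1.
  7 = 7*1 + 0, so a_5 = 7.
The remainder reaches 0 after 6 divisions, so the expansion has 6 partial quotients, read off in order.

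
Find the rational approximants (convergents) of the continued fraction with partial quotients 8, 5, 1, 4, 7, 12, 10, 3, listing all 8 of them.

Using the convergent recurrence p_i = a_i*p_{i-1} + p_{i-2}, q_i = a_i*q_{i-1} + q_{i-2} with p_{-2}=0, p_{-1}=1, q_{-2}=1, q_{-1}=0:
  i=0: a_0=8, p_0 = 8*1 + 0 = 8, q_0 = 8*0 + 1 = 1.
  i=1: a_1=5, p_1 = 5*8 + 1 = 41, q_1 = 5*1 + 0 = 5.
  i=2: a_2=1, p_2 = 1*41 + 8 = 49, q_2 = 1*5 + 1 = 6.
  i=3: a_3=4, p_3 = 4*49 + 41 = 237, q_3 = 4*6 + 5 = 29.
  i=4: a_4=7, p_4 = 7*237 + 49 = 1708, q_4 = 7*29 + 6 = 209.
  i=5: a_5=12, p_5 = 12*1708 + 237 = 20733, q_5 = 12*209 + 29 = 2537.
  i=6: a_6=10, p_6 = 10*20733 + 1708 = 209038, q_6 = 10*2537 + 209 = 25579.
  i=7: a_7=3, p_7 = 3*209038 + 20733 = 647847, q_7 = 3*25579 + 2537 = 79274.

8/1, 41/5, 49/6, 237/29, 1708/209, 20733/2537, 209038/25579, 647847/79274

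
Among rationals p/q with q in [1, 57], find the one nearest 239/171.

Expand x = 239/171 as a continued fraction with the Euclidean algorithm:
  239 = 1*171 + 68, so a_0 = 1.
  171 = 2*68 + 35, so a_1 = 2.
  68 = 1*35 + 33, so a_2 = 1.
  35 = 1*33 + 2, so a_3 = 1.
  33 = 16*2 + 1, so a_4 = 16.
  2 = 2*1 + 0, so a_5 = 2.
so x = [1; 2, 1, 1, 16, 2].
Convergents (p_i = a_i*p_{i-1} + p_{i-2}, q_i = a_i*q_{i-1} + q_{i-2} with p_{-2}=0, p_{-1}=1, q_{-2}=1, q_{-1}=0), until the denominator exceeds 57:
  i=0: a_0=1, p_0 = 1*1 + 0 = 1, q_0 = 1*0 + 1 = 1.
  i=1: a_1=2, p_1 = 2*1 + 1 = 3, q_1 = 2*1 + 0 = 2.
  i=2: a_2=1, p_2 = 1*3 + 1 = 4, q_2 = 1*2 + 1 = 3.
  i=3: a_3=1, p_3 = 1*4 + 3 = 7, q_3 = 1*3 + 2 = 5.
  i=4: a_4=16, p_4 = 16*7 + 4 = 116, q_4 = 16*5 + 3 = 83.
q_4 = 83 > 57, so the last convergent with denominator <= 57 is p_3/q_3 = 7/5.
The closest fraction with denominator <= 57 is either p_3/q_3 or the intermediate fraction (k*p_3 + p_2)/(k*q_3 + q_2) with the largest k >= 1 whose denominator stays <= 57; these approach x as k grows, and every other convergent or intermediate fraction in range is farther away.
Largest k: floor((57 - q_2)/q_3) = floor((57 - 3)/5) = 10.
That gives (10*7 + 4)/(10*5 + 3) = 74/53.
Compare the errors: |x - 7/5| = |239*5 - 7*171|/(171*5) = 2/855, and |x - 74/53| = |239*53 - 74*171|/(171*53) = 13/9063.
Cross-multiplying, 13*855 = 11115 < 18126 = 2*9063, so 13/9063 is smaller: the intermediate fraction 74/53 is closer to x than 7/5.

74/53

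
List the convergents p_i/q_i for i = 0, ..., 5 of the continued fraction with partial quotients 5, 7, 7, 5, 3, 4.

5/1, 36/7, 257/50, 1321/257, 4220/821, 18201/3541

Using the convergent recurrence p_i = a_i*p_{i-1} + p_{i-2}, q_i = a_i*q_{i-1} + q_{i-2} with p_{-2}=0, p_{-1}=1, q_{-2}=1, q_{-1}=0:
  i=0: a_0=5, p_0 = 5*1 + 0 = 5, q_0 = 5*0 + 1 = 1.
  i=1: a_1=7, p_1 = 7*5 + 1 = 36, q_1 = 7*1 + 0 = 7.
  i=2: a_2=7, p_2 = 7*36 + 5 = 257, q_2 = 7*7 + 1 = 50.
  i=3: a_3=5, p_3 = 5*257 + 36 = 1321, q_3 = 5*50 + 7 = 257.
  i=4: a_4=3, p_4 = 3*1321 + 257 = 4220, q_4 = 3*257 + 50 = 821.
  i=5: a_5=4, p_5 = 4*4220 + 1321 = 18201, q_5 = 4*821 + 257 = 3541.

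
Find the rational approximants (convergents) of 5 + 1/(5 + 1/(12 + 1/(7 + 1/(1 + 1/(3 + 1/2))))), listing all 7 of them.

5/1, 26/5, 317/61, 2245/432, 2562/493, 9931/1911, 22424/4315

Using the convergent recurrence p_i = a_i*p_{i-1} + p_{i-2}, q_i = a_i*q_{i-1} + q_{i-2} with p_{-2}=0, p_{-1}=1, q_{-2}=1, q_{-1}=0:
  i=0: a_0=5, p_0 = 5*1 + 0 = 5, q_0 = 5*0 + 1 = 1.
  i=1: a_1=5, p_1 = 5*5 + 1 = 26, q_1 = 5*1 + 0 = 5.
  i=2: a_2=12, p_2 = 12*26 + 5 = 317, q_2 = 12*5 + 1 = 61.
  i=3: a_3=7, p_3 = 7*317 + 26 = 2245, q_3 = 7*61 + 5 = 432.
  i=4: a_4=1, p_4 = 1*2245 + 317 = 2562, q_4 = 1*432 + 61 = 493.
  i=5: a_5=3, p_5 = 3*2562 + 2245 = 9931, q_5 = 3*493 + 432 = 1911.
  i=6: a_6=2, p_6 = 2*9931 + 2562 = 22424, q_6 = 2*1911 + 493 = 4315.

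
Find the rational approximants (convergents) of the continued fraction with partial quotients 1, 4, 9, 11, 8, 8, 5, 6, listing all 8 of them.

Using the convergent recurrence p_i = a_i*p_{i-1} + p_{i-2}, q_i = a_i*q_{i-1} + q_{i-2} with p_{-2}=0, p_{-1}=1, q_{-2}=1, q_{-1}=0:
  i=0: a_0=1, p_0 = 1*1 + 0 = 1, q_0 = 1*0 + 1 = 1.
  i=1: a_1=4, p_1 = 4*1 + 1 = 5, q_1 = 4*1 + 0 = 4.
  i=2: a_2=9, p_2 = 9*5 + 1 = 46, q_2 = 9*4 + 1 = 37.
  i=3: a_3=11, p_3 = 11*46 + 5 = 511, q_3 = 11*37 + 4 = 411.
  i=4: a_4=8, p_4 = 8*511 + 46 = 4134, q_4 = 8*411 + 37 = 3325.
  i=5: a_5=8, p_5 = 8*4134 + 511 = 33583, q_5 = 8*3325 + 411 = 27011.
  i=6: a_6=5, p_6 = 5*33583 + 4134 = 172049, q_6 = 5*27011 + 3325 = 138380.
  i=7: a_7=6, p_7 = 6*172049 + 33583 = 1065877, q_7 = 6*138380 + 27011 = 857291.

1/1, 5/4, 46/37, 511/411, 4134/3325, 33583/27011, 172049/138380, 1065877/857291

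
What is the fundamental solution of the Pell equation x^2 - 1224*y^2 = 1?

First expand sqrt(1224) as a continued fraction. With x_i = (sqrt(1224) + m_i)/d_i and (m_0, d_0) = (0, 1): a_0 = floor(sqrt(1224)) = 34, since 34^2 = 1156 <= 1224 < 1225 = 35^2.
Iterate m_{i+1} = d_i*a_i - m_i, d_{i+1} = (1224 - m_{i+1}^2)/d_i, a_{i+1} = floor((a_0 + m_{i+1})/d_{i+1}):
  m_1 = 1*34 - 0 = 34, d_1 = (1224 - 34^2)/1 = 68/1 = 68, a_1 = floor((34 + 34)/68) = 1.
  m_2 = 68*1 - 34 = 34, d_2 = (1224 - 34^2)/68 = 68/68 = 1, a_2 = floor((34 + 34)/1) = 68.
  m_3 = 1*68 - 34 = 34, d_3 = (1224 - 34^2)/1 = 68/1 = 68: (m_3, d_3) = (m_1, d_1) = (34, 68), so from here the quotients repeat a_1, a_2; the period length is 2.
So sqrt(1224) = [34; (1, 68)] with period length k = 2.
k is even, so the fundamental solution of x^2 - 1224y^2 = 1 is (p_{k-1}, q_{k-1}) = (p_1, q_1); compute convergents through index 1.
Convergents (p_i = a_i*p_{i-1} + p_{i-2}, q_i = a_i*q_{i-1} + q_{i-2} with p_{-2}=0, p_{-1}=1, q_{-2}=1, q_{-1}=0):
  i=0: a_0=34, p_0 = 34*1 + 0 = 34, q_0 = 34*0 + 1 = 1.
  i=1: a_1=1, p_1 = 1*34 + 1 = 35, q_1 = 1*1 + 0 = 1.
Check: 35^2 - 1224*1^2 = 1225 - 1224 = 1, so (x, y) = (35, 1) solves the equation, and by the theorem it is the least positive solution.

(x, y) = (35, 1)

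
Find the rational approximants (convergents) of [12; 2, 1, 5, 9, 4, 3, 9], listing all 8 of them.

Using the convergent recurrence p_i = a_i*p_{i-1} + p_{i-2}, q_i = a_i*q_{i-1} + q_{i-2} with p_{-2}=0, p_{-1}=1, q_{-2}=1, q_{-1}=0:
  i=0: a_0=12, p_0 = 12*1 + 0 = 12, q_0 = 12*0 + 1 = 1.
  i=1: a_1=2, p_1 = 2*12 + 1 = 25, q_1 = 2*1 + 0 = 2.
  i=2: a_2=1, p_2 = 1*25 + 12 = 37, q_2 = 1*2 + 1 = 3.
  i=3: a_3=5, p_3 = 5*37 + 25 = 210, q_3 = 5*3 + 2 = 17.
  i=4: a_4=9, p_4 = 9*210 + 37 = 1927, q_4 = 9*17 + 3 = 156.
  i=5: a_5=4, p_5 = 4*1927 + 210 = 7918, q_5 = 4*156 + 17 = 641.
  i=6: a_6=3, p_6 = 3*7918 + 1927 = 25681, q_6 = 3*641 + 156 = 2079.
  i=7: a_7=9, p_7 = 9*25681 + 7918 = 239047, q_7 = 9*2079 + 641 = 19352.

12/1, 25/2, 37/3, 210/17, 1927/156, 7918/641, 25681/2079, 239047/19352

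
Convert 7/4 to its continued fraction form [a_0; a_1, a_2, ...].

[1; 1, 3]

Run the Euclidean algorithm on 7 and 4; the successive quotients are the partial quotients a_0, a_1, ... (each step inverts the fractional part left over by the previous one):
  7 = 1*4 + 3, so a_0 = 1.
  4 = 1*3 + 1, so a_1 = 1.
  3 = 3*1 + 0, so a_2 = 3.
The remainder reaches 0 after 3 divisions, so the expansion has 3 partial quotients, read off in order.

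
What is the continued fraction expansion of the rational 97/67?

[1; 2, 4, 3, 2]

Run the Euclidean algorithm on 97 and 67; the successive quotients are the partial quotients a_0, a_1, ... (each step inverts the fractional part left over by the previous one):
  97 = 1*67 + 30, so a_0 = 1.
  67 = 2*30 + 7, so a_1 = 2.
  30 = 4*7 + 2, so a_2 = 4.
  7 = 3*2 + 1, so a_3 = 3.
  2 = 2*1 + 0, so a_4 = 2.
The remainder reaches 0 after 5 divisions, so the expansion has 5 partial quotients, read off in order.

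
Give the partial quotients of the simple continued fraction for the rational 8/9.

Run the Euclidean algorithm on 8 and 9; the successive quotients are the partial quotients a_0, a_1, ... (each step inverts the fractional part left over by the previous one):
  8 = 0*9 + 8, so a_0 = 0.
  9 = 1*8 + 1, so a_1 = 1.
  8 = 8*1 + 0, so a_2 = 8.
The remainder reaches 0 after 3 divisions, so the expansion has 3 partial quotients, read off in order.

[0; 1, 8]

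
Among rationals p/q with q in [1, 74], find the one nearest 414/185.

47/21

Expand x = 414/185 as a continued fraction with the Euclidean algorithm:
  414 = 2*185 + 44, so a_0 = 2.
  185 = 4*44 + 9, so a_1 = 4.
  44 = 4*9 + 8, so a_2 = 4.
  9 = 1*8 + 1, so a_3 = 1.
  8 = 8*1 + 0, so a_4 = 8.
so x = [2; 4, 4, 1, 8].
Convergents (p_i = a_i*p_{i-1} + p_{i-2}, q_i = a_i*q_{i-1} + q_{i-2} with p_{-2}=0, p_{-1}=1, q_{-2}=1, q_{-1}=0), until the denominator exceeds 74:
  i=0: a_0=2, p_0 = 2*1 + 0 = 2, q_0 = 2*0 + 1 = 1.
  i=1: a_1=4, p_1 = 4*2 + 1 = 9, q_1 = 4*1 + 0 = 4.
  i=2: a_2=4, p_2 = 4*9 + 2 = 38, q_2 = 4*4 + 1 = 17.
  i=3: a_3=1, p_3 = 1*38 + 9 = 47, q_3 = 1*17 + 4 = 21.
  i=4: a_4=8, p_4 = 8*47 + 38 = 414, q_4 = 8*21 + 17 = 185.
q_4 = 185 > 74, so the last convergent with denominator <= 74 is p_3/q_3 = 47/21.
The closest fraction with denominator <= 74 is either p_3/q_3 or the intermediate fraction (k*p_3 + p_2)/(k*q_3 + q_2) with the largest k >= 1 whose denominator stays <= 74; these approach x as k grows, and every other convergent or intermediate fraction in range is farther away.
Largest k: floor((74 - q_2)/q_3) = floor((74 - 17)/21) = 2.
That gives (2*47 + 38)/(2*21 + 17) = 132/59.
Compare the errors: |x - 47/21| = |414*21 - 47*185|/(185*21) = 1/3885, and |x - 132/59| = |414*59 - 132*185|/(185*59) = 6/10915.
Cross-multiplying, 1*10915 = 10915 < 23310 = 6*3885, so 1/3885 is smaller: the convergent 47/21 is closer to x than 132/59.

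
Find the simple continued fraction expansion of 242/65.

[3; 1, 2, 1, 1, 1, 1, 3]

Run the Euclidean algorithm on 242 and 65; the successive quotients are the partial quotients a_0, a_1, ... (each step inverts the fractional part left over by the previous one):
  242 = 3*65 + 47, so a_0 = 3.
  65 = 1*47 + 18, so a_1 = 1.
  47 = 2*18 + 11, so a_2 = 2.
  18 = 1*11 + 7, so a_3 = 1.
  11 = 1*7 + 4, so a_4 = 1.
  7 = 1*4 + 3, so a_5 = 1.
  4 = 1*3 + 1, so a_6 = 1.
  3 = 3*1 + 0, so a_7 = 3.
The remainder reaches 0 after 8 divisions, so the expansion has 8 partial quotients, read off in order.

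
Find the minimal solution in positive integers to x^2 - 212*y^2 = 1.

First expand sqrt(212) as a continued fraction. With x_i = (sqrt(212) + m_i)/d_i and (m_0, d_0) = (0, 1): a_0 = floor(sqrt(212)) = 14, since 14^2 = 196 <= 212 < 225 = 15^2.
Iterate m_{i+1} = d_i*a_i - m_i, d_{i+1} = (212 - m_{i+1}^2)/d_i, a_{i+1} = floor((a_0 + m_{i+1})/d_{i+1}):
  m_1 = 1*14 - 0 = 14, d_1 = (212 - 14^2)/1 = 16/1 = 16, a_1 = floor((14 + 14)/16) = 1.
  m_2 = 16*1 - 14 = 2, d_2 = (212 - 2^2)/16 = 208/16 = 13, a_2 = floor((14 + 2)/13) = 1.
  m_3 = 13*1 - 2 = 11, d_3 = (212 - 11^2)/13 = 91/13 = 7, a_3 = floor((14 + 11)/7) = 3.
  m_4 = 7*3 - 11 = 10, d_4 = (212 - 10^2)/7 = 112/7 = 16, a_4 = floor((14 + 10)/16) = 1.
  m_5 = 16*1 - 10 = 6, d_5 = (212 - 6^2)/16 = 176/16 = 11, a_5 = floor((14 + 6)/11) = 1.
  m_6 = 11*1 - 6 = 5, d_6 = (212 - 5^2)/11 = 187/11 = 17, a_6 = floor((14 + 5)/17) = 1.
  m_7 = 17*1 - 5 = 12, d_7 = (212 - 12^2)/17 = 68/17 = 4, a_7 = floor((14 + 12)/4) = 6.
  m_8 = 4*6 - 12 = 12, d_8 = (212 - 12^2)/4 = 68/4 = 17, a_8 = floor((14 + 12)/17) = 1.
  m_9 = 17*1 - 12 = 5, d_9 = (212 - 5^2)/17 = 187/17 = 11, a_9 = floor((14 + 5)/11) = 1.
  m_10 = 11*1 - 5 = 6, d_10 = (212 - 6^2)/11 = 176/11 = 16, a_10 = floor((14 + 6)/16) = 1.
  m_11 = 16*1 - 6 = 10, d_11 = (212 - 10^2)/16 = 112/16 = 7, a_11 = floor((14 + 10)/7) = 3.
  m_12 = 7*3 - 10 = 11, d_12 = (212 - 11^2)/7 = 91/7 = 13, a_12 = floor((14 + 11)/13) = 1.
  m_13 = 13*1 - 11 = 2, d_13 = (212 - 2^2)/13 = 208/13 = 16, a_13 = floor((14 + 2)/16) = 1.
  m_14 = 16*1 - 2 = 14, d_14 = (212 - 14^2)/16 = 16/16 = 1, a_14 = floor((14 + 14)/1) = 28.
  m_15 = 1*28 - 14 = 14, d_15 = (212 - 14^2)/1 = 16/1 = 16: (m_15, d_15) = (m_1, d_1) = (14, 16), so from here the quotients repeat a_1, ..., a_14; the period length is 14.
So sqrt(212) = [14; (1, 1, 3, 1, 1, 1, 6, 1, 1, 1, 3, 1, 1, 28)] with period length k = 14.
k is even, so the fundamental solution of x^2 - 212y^2 = 1 is (p_{k-1}, q_{k-1}) = (p_13, q_13); compute convergents through index 13.
Convergents (p_i = a_i*p_{i-1} + p_{i-2}, q_i = a_i*q_{i-1} + q_{i-2} with p_{-2}=0, p_{-1}=1, q_{-2}=1, q_{-1}=0):
  i=0: a_0=14, p_0 = 14*1 + 0 = 14, q_0 = 14*0 + 1 = 1.
  i=1: a_1=1, p_1 = 1*14 + 1 = 15, q_1 = 1*1 + 0 = 1.
  i=2: a_2=1, p_2 = 1*15 + 14 = 29, q_2 = 1*1 + 1 = 2.
  i=3: a_3=3, p_3 = 3*29 + 15 = 102, q_3 = 3*2 + 1 = 7.
  i=4: a_4=1, p_4 = 1*102 + 29 = 131, q_4 = 1*7 + 2 = 9.
  i=5: a_5=1, p_5 = 1*131 + 102 = 233, q_5 = 1*9 + 7 = 16.
  i=6: a_6=1, p_6 = 1*233 + 131 = 364, q_6 = 1*16 + 9 = 25.
  i=7: a_7=6, p_7 = 6*364 + 233 = 2417, q_7 = 6*25 + 16 = 166.
  i=8: a_8=1, p_8 = 1*2417 + 364 = 2781, q_8 = 1*166 + 25 = 191.
  i=9: a_9=1, p_9 = 1*2781 + 2417 = 5198, q_9 = 1*191 + 166 = 357.
  i=10: a_10=1, p_10 = 1*5198 + 2781 = 7979, q_10 = 1*357 + 191 = 548.
  i=11: a_11=3, p_11 = 3*7979 + 5198 = 29135, q_11 = 3*548 + 357 = 2001.
  i=12: a_12=1, p_12 = 1*29135 + 7979 = 37114, q_12 = 1*2001 + 548 = 2549.
  i=13: a_13=1, p_13 = 1*37114 + 29135 = 66249, q_13 = 1*2549 + 2001 = 4550.
Check: 66249^2 - 212*4550^2 = 4388930001 - 4388930000 = 1, so (x, y) = (66249, 4550) solves the equation, and by the theorem it is the least positive solution.

(x, y) = (66249, 4550)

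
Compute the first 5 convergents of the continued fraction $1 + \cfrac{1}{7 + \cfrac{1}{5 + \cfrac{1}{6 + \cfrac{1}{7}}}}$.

1/1, 8/7, 41/36, 254/223, 1819/1597

Using the convergent recurrence p_i = a_i*p_{i-1} + p_{i-2}, q_i = a_i*q_{i-1} + q_{i-2} with p_{-2}=0, p_{-1}=1, q_{-2}=1, q_{-1}=0:
  i=0: a_0=1, p_0 = 1*1 + 0 = 1, q_0 = 1*0 + 1 = 1.
  i=1: a_1=7, p_1 = 7*1 + 1 = 8, q_1 = 7*1 + 0 = 7.
  i=2: a_2=5, p_2 = 5*8 + 1 = 41, q_2 = 5*7 + 1 = 36.
  i=3: a_3=6, p_3 = 6*41 + 8 = 254, q_3 = 6*36 + 7 = 223.
  i=4: a_4=7, p_4 = 7*254 + 41 = 1819, q_4 = 7*223 + 36 = 1597.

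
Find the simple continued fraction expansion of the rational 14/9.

[1; 1, 1, 4]

Run the Euclidean algorithm on 14 and 9; the successive quotients are the partial quotients a_0, a_1, ... (each step inverts the fractional part left over by the previous one):
  14 = 1*9 + 5, so a_0 = 1.
  9 = 1*5 + 4, so a_1 = 1.
  5 = 1*4 + 1, so a_2 = 1.
  4 = 4*1 + 0, so a_3 = 4.
The remainder reaches 0 after 4 divisions, so the expansion has 4 partial quotients, read off in order.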